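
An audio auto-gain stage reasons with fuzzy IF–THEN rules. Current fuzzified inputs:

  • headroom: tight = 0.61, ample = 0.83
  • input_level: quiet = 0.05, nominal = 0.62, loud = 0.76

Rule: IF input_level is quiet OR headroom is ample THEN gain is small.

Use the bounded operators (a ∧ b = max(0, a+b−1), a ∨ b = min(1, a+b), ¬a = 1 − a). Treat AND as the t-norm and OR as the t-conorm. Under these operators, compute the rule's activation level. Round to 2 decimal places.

0.88

firing strength: quiet=0.05, ample=0.83; OR[min(1, a+b)] → w = 0.88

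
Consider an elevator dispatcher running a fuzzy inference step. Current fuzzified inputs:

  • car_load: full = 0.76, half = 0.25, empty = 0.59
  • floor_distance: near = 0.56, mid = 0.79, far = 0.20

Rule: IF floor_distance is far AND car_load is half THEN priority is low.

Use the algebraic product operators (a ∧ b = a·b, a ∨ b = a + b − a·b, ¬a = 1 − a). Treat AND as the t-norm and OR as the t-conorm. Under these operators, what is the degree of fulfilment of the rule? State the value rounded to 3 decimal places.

0.050

firing strength: far=0.20, half=0.25; AND[a·b] → w = 0.0500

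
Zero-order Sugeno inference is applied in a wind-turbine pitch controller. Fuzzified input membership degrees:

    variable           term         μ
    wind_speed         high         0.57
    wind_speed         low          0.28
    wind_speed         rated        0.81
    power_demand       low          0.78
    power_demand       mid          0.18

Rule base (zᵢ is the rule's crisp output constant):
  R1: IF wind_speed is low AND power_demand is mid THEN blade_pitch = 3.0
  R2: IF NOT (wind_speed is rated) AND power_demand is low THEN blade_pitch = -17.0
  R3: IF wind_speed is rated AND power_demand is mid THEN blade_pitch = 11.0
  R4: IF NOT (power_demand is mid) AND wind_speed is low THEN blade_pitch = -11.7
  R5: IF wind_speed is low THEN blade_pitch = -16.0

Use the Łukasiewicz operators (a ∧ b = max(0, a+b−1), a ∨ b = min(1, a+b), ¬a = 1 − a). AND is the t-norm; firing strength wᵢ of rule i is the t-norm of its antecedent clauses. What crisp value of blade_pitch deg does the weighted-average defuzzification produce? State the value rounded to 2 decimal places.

R1 (z=3.0): low=0.28, mid=0.18; AND[max(0, a+b−1)] → w = 0.00
R2 (z=-17.0): ¬rated=1−0.81=0.19, low=0.78; AND[max(0, a+b−1)] → w = 0.00
R3 (z=11.0): rated=0.81, mid=0.18; AND[max(0, a+b−1)] → w = 0.00
R4 (z=-11.7): ¬mid=1−0.18=0.82, low=0.28; AND[max(0, a+b−1)] → w = 0.10
R5 (z=-16.0): low=0.28 → w = 0.28
Weighted average = (0.00·3.0 + 0.00·-17.0 + 0.00·11.0 + 0.10·-11.7 + 0.28·-16.0) / (0.00 + 0.00 + 0.00 + 0.10 + 0.28)
  = -5.6500 / 0.3800 = -14.87

-14.87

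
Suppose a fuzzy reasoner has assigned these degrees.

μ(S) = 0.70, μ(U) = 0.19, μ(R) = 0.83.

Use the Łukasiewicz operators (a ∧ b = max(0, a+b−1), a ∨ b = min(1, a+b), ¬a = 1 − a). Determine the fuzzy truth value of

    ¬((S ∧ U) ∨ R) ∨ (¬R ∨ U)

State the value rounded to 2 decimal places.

S ∧ U = max(0, a+b−1) on (0.70, 0.19) = 0.00
(S ∧ U) ∨ R = min(1, a+b) on (0.00, 0.83) = 0.83
¬((S ∧ U) ∨ R) = 1 − 0.83 = 0.17
¬R = 1 − 0.83 = 0.17
¬R ∨ U = min(1, a+b) on (0.17, 0.19) = 0.36
¬((S ∧ U) ∨ R) ∨ (¬R ∨ U) = min(1, a+b) on (0.17, 0.36) = 0.53

0.53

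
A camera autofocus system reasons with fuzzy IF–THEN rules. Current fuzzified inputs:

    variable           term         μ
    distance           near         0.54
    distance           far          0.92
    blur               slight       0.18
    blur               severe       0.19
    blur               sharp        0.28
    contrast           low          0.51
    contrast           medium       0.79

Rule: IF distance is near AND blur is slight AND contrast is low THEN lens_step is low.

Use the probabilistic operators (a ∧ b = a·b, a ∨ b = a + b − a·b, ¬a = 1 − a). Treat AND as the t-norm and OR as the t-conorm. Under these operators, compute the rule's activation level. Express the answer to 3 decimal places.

0.050

firing strength: near=0.54, slight=0.18, low=0.51; AND[a·b] → w = 0.0496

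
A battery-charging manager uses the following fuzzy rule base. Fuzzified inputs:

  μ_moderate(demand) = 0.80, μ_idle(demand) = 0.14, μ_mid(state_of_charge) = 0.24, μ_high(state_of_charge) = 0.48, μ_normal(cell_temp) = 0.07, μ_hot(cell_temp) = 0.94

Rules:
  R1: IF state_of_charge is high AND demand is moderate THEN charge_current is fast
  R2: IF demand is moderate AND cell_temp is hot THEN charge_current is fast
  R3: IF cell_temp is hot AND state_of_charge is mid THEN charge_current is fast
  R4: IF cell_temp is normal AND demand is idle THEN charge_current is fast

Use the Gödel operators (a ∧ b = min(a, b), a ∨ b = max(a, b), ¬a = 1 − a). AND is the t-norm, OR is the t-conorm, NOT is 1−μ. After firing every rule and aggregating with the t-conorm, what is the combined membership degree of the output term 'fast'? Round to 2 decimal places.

R1: high=0.48, moderate=0.80; AND[min(a, b)] → w = 0.48
R2: moderate=0.80, hot=0.94; AND[min(a, b)] → w = 0.80
R3: hot=0.94, mid=0.24; AND[min(a, b)] → w = 0.24
R4: normal=0.07, idle=0.14; AND[min(a, b)] → w = 0.07
Rules with consequent 'fast': {R1, R2, R3, R4} → strengths 0.48, 0.80, 0.24, 0.07
Aggregate via t-conorm [max(a, b)]: 0.80

0.80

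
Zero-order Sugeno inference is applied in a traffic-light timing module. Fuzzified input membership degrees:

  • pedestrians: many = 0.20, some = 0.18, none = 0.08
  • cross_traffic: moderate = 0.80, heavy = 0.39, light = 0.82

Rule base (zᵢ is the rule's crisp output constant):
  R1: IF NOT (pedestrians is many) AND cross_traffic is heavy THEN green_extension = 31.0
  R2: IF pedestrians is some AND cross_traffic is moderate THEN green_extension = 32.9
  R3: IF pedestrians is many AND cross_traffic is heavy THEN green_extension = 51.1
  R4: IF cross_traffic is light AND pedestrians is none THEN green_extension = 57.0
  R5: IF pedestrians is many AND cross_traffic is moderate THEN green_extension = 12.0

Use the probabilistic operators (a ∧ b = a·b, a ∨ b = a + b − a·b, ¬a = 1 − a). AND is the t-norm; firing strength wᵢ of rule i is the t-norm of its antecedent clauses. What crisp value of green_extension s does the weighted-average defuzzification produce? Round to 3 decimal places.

31.667

R1 (z=31.0): ¬many=1−0.20=0.80, heavy=0.39; AND[a·b] → w = 0.3120
R2 (z=32.9): some=0.18, moderate=0.80; AND[a·b] → w = 0.1440
R3 (z=51.1): many=0.20, heavy=0.39; AND[a·b] → w = 0.0780
R4 (z=57.0): light=0.82, none=0.08; AND[a·b] → w = 0.0656
R5 (z=12.0): many=0.20, moderate=0.80; AND[a·b] → w = 0.1600
Weighted average = (0.3120·31.0 + 0.1440·32.9 + 0.0780·51.1 + 0.0656·57.0 + 0.1600·12.0) / (0.3120 + 0.1440 + 0.0780 + 0.0656 + 0.1600)
  = 24.0546 / 0.7596 = 31.667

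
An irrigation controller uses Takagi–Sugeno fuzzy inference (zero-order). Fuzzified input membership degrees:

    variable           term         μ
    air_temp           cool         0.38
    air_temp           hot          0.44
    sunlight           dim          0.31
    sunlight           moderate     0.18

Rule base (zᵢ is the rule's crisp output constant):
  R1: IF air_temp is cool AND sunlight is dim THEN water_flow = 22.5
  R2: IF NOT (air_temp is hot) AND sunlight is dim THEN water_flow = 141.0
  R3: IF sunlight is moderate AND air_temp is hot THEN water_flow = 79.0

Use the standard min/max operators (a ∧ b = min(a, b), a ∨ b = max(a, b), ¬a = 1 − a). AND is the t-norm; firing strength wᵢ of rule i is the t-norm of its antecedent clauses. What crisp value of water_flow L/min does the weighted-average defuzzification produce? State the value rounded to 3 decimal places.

81.131

R1 (z=22.5): cool=0.38, dim=0.31; AND[min(a, b)] → w = 0.31
R2 (z=141.0): ¬hot=1−0.44=0.56, dim=0.31; AND[min(a, b)] → w = 0.31
R3 (z=79.0): moderate=0.18, hot=0.44; AND[min(a, b)] → w = 0.18
Weighted average = (0.31·22.5 + 0.31·141.0 + 0.18·79.0) / (0.31 + 0.31 + 0.18)
  = 64.9050 / 0.8000 = 81.131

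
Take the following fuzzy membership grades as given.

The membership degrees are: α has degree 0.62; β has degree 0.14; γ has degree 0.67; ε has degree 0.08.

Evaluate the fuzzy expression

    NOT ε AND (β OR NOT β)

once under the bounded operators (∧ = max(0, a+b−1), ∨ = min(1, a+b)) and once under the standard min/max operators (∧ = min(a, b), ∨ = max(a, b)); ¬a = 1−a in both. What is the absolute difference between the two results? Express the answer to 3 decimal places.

0.060

Under bounded:
  NOT ε = 1 − 0.08 = 0.92
  NOT β = 1 − 0.14 = 0.86
  β OR NOT β = min(1, a+b) on (0.14, 0.86) = 1.00
  NOT ε AND (β OR NOT β) = max(0, a+b−1) on (0.92, 1.00) = 0.92
  → value = 0.9200
Under standard min/max:
  NOT ε = 1 − 0.08 = 0.92
  NOT β = 1 − 0.14 = 0.86
  β OR NOT β = max(a, b) on (0.14, 0.86) = 0.86
  NOT ε AND (β OR NOT β) = min(a, b) on (0.92, 0.86) = 0.86
  → value = 0.8600
|0.9200 − 0.8600| = 0.060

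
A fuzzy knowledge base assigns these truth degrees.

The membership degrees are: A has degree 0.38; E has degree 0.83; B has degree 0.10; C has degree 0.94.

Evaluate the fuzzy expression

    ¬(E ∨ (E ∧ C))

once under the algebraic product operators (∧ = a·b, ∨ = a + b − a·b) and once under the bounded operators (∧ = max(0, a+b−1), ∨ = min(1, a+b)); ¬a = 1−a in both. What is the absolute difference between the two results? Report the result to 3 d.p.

Under algebraic product:
  E ∧ C = a·b on (0.8300, 0.9400) = 0.7802
  E ∨ (E ∧ C) = a + b − a·b on (0.8300, 0.7802) = 0.9626
  ¬(E ∨ (E ∧ C)) = 1 − 0.9626 = 0.0374
  → value = 0.0374
Under bounded:
  E ∧ C = max(0, a+b−1) on (0.83, 0.94) = 0.77
  E ∨ (E ∧ C) = min(1, a+b) on (0.83, 0.77) = 1.00
  ¬(E ∨ (E ∧ C)) = 1 − 1.00 = 0.00
  → value = 0.0000
|0.0374 − 0.0000| = 0.037

0.037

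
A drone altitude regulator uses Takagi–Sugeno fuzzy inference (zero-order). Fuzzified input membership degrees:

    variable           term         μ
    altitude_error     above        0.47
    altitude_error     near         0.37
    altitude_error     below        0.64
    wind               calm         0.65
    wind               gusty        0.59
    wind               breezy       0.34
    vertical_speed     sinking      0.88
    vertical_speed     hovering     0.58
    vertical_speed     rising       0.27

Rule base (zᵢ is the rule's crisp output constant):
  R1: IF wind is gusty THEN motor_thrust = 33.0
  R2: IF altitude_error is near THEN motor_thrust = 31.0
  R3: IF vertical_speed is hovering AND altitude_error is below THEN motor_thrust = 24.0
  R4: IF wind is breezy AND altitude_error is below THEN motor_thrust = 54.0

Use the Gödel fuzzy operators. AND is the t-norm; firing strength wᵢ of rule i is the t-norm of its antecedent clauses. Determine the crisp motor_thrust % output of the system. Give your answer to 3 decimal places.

33.628

R1 (z=33.0): gusty=0.59 → w = 0.59
R2 (z=31.0): near=0.37 → w = 0.37
R3 (z=24.0): hovering=0.58, below=0.64; AND[min(a, b)] → w = 0.58
R4 (z=54.0): breezy=0.34, below=0.64; AND[min(a, b)] → w = 0.34
Weighted average = (0.59·33.0 + 0.37·31.0 + 0.58·24.0 + 0.34·54.0) / (0.59 + 0.37 + 0.58 + 0.34)
  = 63.2200 / 1.8800 = 33.628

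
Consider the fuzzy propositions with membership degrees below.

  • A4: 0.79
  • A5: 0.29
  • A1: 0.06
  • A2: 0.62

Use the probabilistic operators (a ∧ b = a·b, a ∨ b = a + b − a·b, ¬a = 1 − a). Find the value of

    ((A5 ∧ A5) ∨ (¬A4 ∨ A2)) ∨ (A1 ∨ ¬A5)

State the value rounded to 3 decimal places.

A5 ∧ A5 = a·b on (0.2900, 0.2900) = 0.0841
¬A4 = 1 − 0.7900 = 0.2100
¬A4 ∨ A2 = a + b − a·b on (0.2100, 0.6200) = 0.6998
(A5 ∧ A5) ∨ (¬A4 ∨ A2) = a + b − a·b on (0.0841, 0.6998) = 0.7250
¬A5 = 1 − 0.2900 = 0.7100
A1 ∨ ¬A5 = a + b − a·b on (0.0600, 0.7100) = 0.7274
((A5 ∧ A5) ∨ (¬A4 ∨ A2)) ∨ (A1 ∨ ¬A5) = a + b − a·b on (0.7250, 0.7274) = 0.9250

0.925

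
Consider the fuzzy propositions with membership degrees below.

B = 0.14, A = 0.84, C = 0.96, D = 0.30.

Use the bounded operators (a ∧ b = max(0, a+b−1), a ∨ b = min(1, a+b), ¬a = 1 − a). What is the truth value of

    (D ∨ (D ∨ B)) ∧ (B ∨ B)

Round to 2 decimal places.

0.02

D ∨ B = min(1, a+b) on (0.30, 0.14) = 0.44
D ∨ (D ∨ B) = min(1, a+b) on (0.30, 0.44) = 0.74
B ∨ B = min(1, a+b) on (0.14, 0.14) = 0.28
(D ∨ (D ∨ B)) ∧ (B ∨ B) = max(0, a+b−1) on (0.74, 0.28) = 0.02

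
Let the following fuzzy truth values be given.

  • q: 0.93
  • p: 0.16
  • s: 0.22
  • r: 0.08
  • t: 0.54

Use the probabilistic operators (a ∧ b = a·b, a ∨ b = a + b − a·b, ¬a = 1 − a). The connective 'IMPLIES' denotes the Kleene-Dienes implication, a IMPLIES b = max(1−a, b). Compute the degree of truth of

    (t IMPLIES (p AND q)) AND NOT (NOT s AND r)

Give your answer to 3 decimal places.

0.431

p AND q = a·b on (0.1600, 0.9300) = 0.1488
t IMPLIES (p AND q)  [Kleene-Dienes: max(1−a, b)] with a=0.5400, b=0.1488 → 0.4600
NOT s = 1 − 0.2200 = 0.7800
NOT s AND r = a·b on (0.7800, 0.0800) = 0.0624
NOT (NOT s AND r) = 1 − 0.0624 = 0.9376
(t IMPLIES (p AND q)) AND NOT (NOT s AND r) = a·b on (0.4600, 0.9376) = 0.4313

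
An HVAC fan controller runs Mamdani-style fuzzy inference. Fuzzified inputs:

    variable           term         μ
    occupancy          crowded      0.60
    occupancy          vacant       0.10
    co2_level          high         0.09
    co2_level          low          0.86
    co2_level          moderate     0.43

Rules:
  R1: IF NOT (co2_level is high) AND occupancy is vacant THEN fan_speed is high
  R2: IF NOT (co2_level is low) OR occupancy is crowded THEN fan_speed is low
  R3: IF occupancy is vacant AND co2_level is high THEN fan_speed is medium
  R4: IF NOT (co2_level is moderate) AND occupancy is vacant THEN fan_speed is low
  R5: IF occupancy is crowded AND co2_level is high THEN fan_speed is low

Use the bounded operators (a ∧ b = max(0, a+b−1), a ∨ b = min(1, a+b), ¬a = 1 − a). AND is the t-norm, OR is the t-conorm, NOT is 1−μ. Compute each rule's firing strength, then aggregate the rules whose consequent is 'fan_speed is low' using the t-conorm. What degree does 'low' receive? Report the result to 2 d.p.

R1: ¬high=1−0.09=0.91, vacant=0.10; AND[max(0, a+b−1)] → w = 0.01
R2: ¬low=1−0.86=0.14, crowded=0.60; OR[min(1, a+b)] → w = 0.74
R3: vacant=0.10, high=0.09; AND[max(0, a+b−1)] → w = 0.00
R4: ¬moderate=1−0.43=0.57, vacant=0.10; AND[max(0, a+b−1)] → w = 0.00
R5: crowded=0.60, high=0.09; AND[max(0, a+b−1)] → w = 0.00
Rules with consequent 'low': {R2, R4, R5} → strengths 0.74, 0.00, 0.00
Aggregate via t-conorm [min(1, a+b)]: 0.74

0.74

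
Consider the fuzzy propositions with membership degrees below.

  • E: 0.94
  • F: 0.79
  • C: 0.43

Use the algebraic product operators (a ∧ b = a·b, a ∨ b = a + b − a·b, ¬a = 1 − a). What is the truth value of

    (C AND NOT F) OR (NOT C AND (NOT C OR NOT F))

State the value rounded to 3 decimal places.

0.433

NOT F = 1 − 0.7900 = 0.2100
C AND NOT F = a·b on (0.4300, 0.2100) = 0.0903
NOT C = 1 − 0.4300 = 0.5700
NOT C = 1 − 0.4300 = 0.5700
NOT F = 1 − 0.7900 = 0.2100
NOT C OR NOT F = a + b − a·b on (0.5700, 0.2100) = 0.6603
NOT C AND (NOT C OR NOT F) = a·b on (0.5700, 0.6603) = 0.3764
(C AND NOT F) OR (NOT C AND (NOT C OR NOT F)) = a + b − a·b on (0.0903, 0.3764) = 0.4327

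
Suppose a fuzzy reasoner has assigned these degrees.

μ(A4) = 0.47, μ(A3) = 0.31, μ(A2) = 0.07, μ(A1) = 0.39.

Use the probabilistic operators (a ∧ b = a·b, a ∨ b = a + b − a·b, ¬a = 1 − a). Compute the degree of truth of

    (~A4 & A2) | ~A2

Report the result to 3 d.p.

0.933

~A4 = 1 − 0.4700 = 0.5300
~A4 & A2 = a·b on (0.5300, 0.0700) = 0.0371
~A2 = 1 − 0.0700 = 0.9300
(~A4 & A2) | ~A2 = a + b − a·b on (0.0371, 0.9300) = 0.9326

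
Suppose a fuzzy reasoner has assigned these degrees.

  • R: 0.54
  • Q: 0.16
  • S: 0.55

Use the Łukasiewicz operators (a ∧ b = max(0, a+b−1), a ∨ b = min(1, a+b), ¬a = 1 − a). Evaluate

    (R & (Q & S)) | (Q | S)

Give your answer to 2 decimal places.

Q & S = max(0, a+b−1) on (0.16, 0.55) = 0.00
R & (Q & S) = max(0, a+b−1) on (0.54, 0.00) = 0.00
Q | S = min(1, a+b) on (0.16, 0.55) = 0.71
(R & (Q & S)) | (Q | S) = min(1, a+b) on (0.00, 0.71) = 0.71

0.71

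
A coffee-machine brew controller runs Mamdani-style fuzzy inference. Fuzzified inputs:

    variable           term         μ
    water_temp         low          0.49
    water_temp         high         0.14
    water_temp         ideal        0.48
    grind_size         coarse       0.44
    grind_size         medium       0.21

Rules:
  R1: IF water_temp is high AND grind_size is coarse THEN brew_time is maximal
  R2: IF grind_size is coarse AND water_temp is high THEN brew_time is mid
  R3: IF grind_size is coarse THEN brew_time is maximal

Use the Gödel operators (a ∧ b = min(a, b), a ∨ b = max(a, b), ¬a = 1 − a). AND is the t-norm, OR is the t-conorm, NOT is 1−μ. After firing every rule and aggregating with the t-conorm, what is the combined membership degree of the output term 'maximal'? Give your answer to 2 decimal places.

R1: high=0.14, coarse=0.44; AND[min(a, b)] → w = 0.14
R2: coarse=0.44, high=0.14; AND[min(a, b)] → w = 0.14
R3: coarse=0.44 → w = 0.44
Rules with consequent 'maximal': {R1, R3} → strengths 0.14, 0.44
Aggregate via t-conorm [max(a, b)]: 0.44

0.44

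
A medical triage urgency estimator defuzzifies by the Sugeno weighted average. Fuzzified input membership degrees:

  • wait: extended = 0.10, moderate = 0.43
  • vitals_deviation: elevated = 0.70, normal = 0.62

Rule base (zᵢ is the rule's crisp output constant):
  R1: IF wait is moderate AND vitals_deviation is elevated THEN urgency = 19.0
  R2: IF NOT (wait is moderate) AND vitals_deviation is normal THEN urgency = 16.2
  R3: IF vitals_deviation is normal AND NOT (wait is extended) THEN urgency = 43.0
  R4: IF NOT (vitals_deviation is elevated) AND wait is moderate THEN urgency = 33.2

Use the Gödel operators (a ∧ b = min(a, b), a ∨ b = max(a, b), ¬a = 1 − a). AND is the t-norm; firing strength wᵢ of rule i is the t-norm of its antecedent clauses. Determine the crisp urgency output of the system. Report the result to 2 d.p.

28.14

R1 (z=19.0): moderate=0.43, elevated=0.70; AND[min(a, b)] → w = 0.43
R2 (z=16.2): ¬moderate=1−0.43=0.57, normal=0.62; AND[min(a, b)] → w = 0.57
R3 (z=43.0): normal=0.62, ¬extended=1−0.10=0.90; AND[min(a, b)] → w = 0.62
R4 (z=33.2): ¬elevated=1−0.70=0.30, moderate=0.43; AND[min(a, b)] → w = 0.30
Weighted average = (0.43·19.0 + 0.57·16.2 + 0.62·43.0 + 0.30·33.2) / (0.43 + 0.57 + 0.62 + 0.30)
  = 54.0240 / 1.9200 = 28.14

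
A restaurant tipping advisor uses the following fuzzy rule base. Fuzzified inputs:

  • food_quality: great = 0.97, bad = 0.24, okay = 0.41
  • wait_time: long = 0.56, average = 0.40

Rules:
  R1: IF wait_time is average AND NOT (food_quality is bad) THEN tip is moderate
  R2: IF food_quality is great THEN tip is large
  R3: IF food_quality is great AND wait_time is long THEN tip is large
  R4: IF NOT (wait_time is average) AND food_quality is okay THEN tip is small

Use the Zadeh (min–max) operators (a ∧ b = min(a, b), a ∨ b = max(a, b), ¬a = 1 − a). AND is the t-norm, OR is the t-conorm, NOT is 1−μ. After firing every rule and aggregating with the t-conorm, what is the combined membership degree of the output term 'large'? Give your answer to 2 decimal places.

0.97

R1: average=0.40, ¬bad=1−0.24=0.76; AND[min(a, b)] → w = 0.40
R2: great=0.97 → w = 0.97
R3: great=0.97, long=0.56; AND[min(a, b)] → w = 0.56
R4: ¬average=1−0.40=0.60, okay=0.41; AND[min(a, b)] → w = 0.41
Rules with consequent 'large': {R2, R3} → strengths 0.97, 0.56
Aggregate via t-conorm [max(a, b)]: 0.97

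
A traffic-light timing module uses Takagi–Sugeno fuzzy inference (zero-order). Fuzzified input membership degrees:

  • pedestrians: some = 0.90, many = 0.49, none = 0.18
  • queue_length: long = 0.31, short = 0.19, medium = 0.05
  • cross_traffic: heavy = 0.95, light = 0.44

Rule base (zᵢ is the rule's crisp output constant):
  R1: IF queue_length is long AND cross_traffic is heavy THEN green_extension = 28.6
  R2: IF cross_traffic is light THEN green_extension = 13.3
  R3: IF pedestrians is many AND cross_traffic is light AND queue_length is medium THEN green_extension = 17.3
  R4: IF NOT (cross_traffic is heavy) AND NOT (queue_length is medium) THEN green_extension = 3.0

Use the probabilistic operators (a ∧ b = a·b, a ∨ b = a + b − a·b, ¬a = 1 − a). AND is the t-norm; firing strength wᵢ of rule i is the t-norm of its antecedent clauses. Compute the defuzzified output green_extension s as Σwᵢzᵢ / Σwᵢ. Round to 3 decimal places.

R1 (z=28.6): long=0.31, heavy=0.95; AND[a·b] → w = 0.2945
R2 (z=13.3): light=0.44 → w = 0.4400
R3 (z=17.3): many=0.49, light=0.44, medium=0.05; AND[a·b] → w = 0.0108
R4 (z=3.0): ¬heavy=1−0.95=0.05, ¬medium=1−0.05=0.95; AND[a·b] → w = 0.0475
Weighted average = (0.2945·28.6 + 0.4400·13.3 + 0.0108·17.3 + 0.0475·3.0) / (0.2945 + 0.4400 + 0.0108 + 0.0475)
  = 14.6037 / 0.7928 = 18.421

18.421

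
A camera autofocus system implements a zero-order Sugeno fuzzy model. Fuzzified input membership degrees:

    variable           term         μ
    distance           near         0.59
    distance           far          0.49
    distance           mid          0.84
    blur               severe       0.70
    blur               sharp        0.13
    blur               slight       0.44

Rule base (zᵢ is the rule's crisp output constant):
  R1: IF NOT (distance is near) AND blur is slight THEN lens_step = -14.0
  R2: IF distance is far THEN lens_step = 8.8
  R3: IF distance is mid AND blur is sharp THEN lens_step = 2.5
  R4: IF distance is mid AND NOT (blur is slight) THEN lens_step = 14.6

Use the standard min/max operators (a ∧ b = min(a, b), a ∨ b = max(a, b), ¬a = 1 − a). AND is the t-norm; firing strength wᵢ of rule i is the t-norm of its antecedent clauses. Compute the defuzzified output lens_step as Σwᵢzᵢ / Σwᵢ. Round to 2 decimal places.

4.45

R1 (z=-14.0): ¬near=1−0.59=0.41, slight=0.44; AND[min(a, b)] → w = 0.41
R2 (z=8.8): far=0.49 → w = 0.49
R3 (z=2.5): mid=0.84, sharp=0.13; AND[min(a, b)] → w = 0.13
R4 (z=14.6): mid=0.84, ¬slight=1−0.44=0.56; AND[min(a, b)] → w = 0.56
Weighted average = (0.41·-14.0 + 0.49·8.8 + 0.13·2.5 + 0.56·14.6) / (0.41 + 0.49 + 0.13 + 0.56)
  = 7.0730 / 1.5900 = 4.45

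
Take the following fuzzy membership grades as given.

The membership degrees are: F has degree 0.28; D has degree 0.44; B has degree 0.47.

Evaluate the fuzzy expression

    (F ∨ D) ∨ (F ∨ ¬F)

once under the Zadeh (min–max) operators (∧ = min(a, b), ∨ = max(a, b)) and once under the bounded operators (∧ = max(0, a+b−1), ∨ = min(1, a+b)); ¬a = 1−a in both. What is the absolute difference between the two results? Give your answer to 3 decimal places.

0.280

Under Zadeh (min–max):
  F ∨ D = max(a, b) on (0.28, 0.44) = 0.44
  ¬F = 1 − 0.28 = 0.72
  F ∨ ¬F = max(a, b) on (0.28, 0.72) = 0.72
  (F ∨ D) ∨ (F ∨ ¬F) = max(a, b) on (0.44, 0.72) = 0.72
  → value = 0.7200
Under bounded:
  F ∨ D = min(1, a+b) on (0.28, 0.44) = 0.72
  ¬F = 1 − 0.28 = 0.72
  F ∨ ¬F = min(1, a+b) on (0.28, 0.72) = 1.00
  (F ∨ D) ∨ (F ∨ ¬F) = min(1, a+b) on (0.72, 1.00) = 1.00
  → value = 1.0000
|0.7200 − 1.0000| = 0.280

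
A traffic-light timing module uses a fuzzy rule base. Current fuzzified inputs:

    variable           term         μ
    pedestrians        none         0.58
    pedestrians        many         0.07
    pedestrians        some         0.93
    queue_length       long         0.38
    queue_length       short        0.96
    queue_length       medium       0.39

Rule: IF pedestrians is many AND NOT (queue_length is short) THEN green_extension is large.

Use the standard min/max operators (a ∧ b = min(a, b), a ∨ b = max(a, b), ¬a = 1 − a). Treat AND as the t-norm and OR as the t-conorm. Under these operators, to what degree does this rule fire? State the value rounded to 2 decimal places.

firing strength: many=0.07, ¬short=1−0.96=0.04; AND[min(a, b)] → w = 0.04

0.04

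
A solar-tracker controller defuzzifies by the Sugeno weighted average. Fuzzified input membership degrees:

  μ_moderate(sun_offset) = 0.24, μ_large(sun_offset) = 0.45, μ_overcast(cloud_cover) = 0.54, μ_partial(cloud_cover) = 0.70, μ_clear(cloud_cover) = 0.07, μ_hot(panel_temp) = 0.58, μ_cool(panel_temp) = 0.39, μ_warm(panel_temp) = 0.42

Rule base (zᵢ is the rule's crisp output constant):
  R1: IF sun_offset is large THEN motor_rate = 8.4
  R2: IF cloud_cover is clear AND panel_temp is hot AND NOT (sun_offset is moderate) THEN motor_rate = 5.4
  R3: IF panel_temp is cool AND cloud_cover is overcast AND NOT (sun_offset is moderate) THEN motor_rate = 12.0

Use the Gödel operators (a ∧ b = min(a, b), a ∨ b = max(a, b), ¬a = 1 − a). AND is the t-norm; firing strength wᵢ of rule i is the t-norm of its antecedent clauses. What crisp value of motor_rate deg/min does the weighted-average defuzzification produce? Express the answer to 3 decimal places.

9.712

R1 (z=8.4): large=0.45 → w = 0.45
R2 (z=5.4): clear=0.07, hot=0.58, ¬moderate=1−0.24=0.76; AND[min(a, b)] → w = 0.07
R3 (z=12.0): cool=0.39, overcast=0.54, ¬moderate=1−0.24=0.76; AND[min(a, b)] → w = 0.39
Weighted average = (0.45·8.4 + 0.07·5.4 + 0.39·12.0) / (0.45 + 0.07 + 0.39)
  = 8.8380 / 0.9100 = 9.712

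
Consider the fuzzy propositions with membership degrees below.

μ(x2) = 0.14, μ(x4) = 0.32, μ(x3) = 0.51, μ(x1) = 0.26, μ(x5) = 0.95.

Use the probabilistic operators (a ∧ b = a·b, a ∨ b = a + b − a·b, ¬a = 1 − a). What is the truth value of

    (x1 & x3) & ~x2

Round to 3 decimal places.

0.114

x1 & x3 = a·b on (0.2600, 0.5100) = 0.1326
~x2 = 1 − 0.1400 = 0.8600
(x1 & x3) & ~x2 = a·b on (0.1326, 0.8600) = 0.1140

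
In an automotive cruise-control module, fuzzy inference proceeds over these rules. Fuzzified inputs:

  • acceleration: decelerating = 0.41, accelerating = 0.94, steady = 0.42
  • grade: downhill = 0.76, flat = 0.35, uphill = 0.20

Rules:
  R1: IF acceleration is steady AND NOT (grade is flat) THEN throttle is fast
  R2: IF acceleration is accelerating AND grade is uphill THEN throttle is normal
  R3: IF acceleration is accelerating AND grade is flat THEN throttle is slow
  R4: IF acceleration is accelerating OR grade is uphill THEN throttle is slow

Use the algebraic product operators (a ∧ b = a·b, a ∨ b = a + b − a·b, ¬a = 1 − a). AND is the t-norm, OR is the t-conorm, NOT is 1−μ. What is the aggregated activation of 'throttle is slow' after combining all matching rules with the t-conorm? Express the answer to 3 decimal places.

0.968

R1: steady=0.42, ¬flat=1−0.35=0.65; AND[a·b] → w = 0.2730
R2: accelerating=0.94, uphill=0.20; AND[a·b] → w = 0.1880
R3: accelerating=0.94, flat=0.35; AND[a·b] → w = 0.3290
R4: accelerating=0.94, uphill=0.20; OR[a + b − a·b] → w = 0.9520
Rules with consequent 'slow': {R3, R4} → strengths 0.3290, 0.9520
Aggregate via t-conorm [a + b − a·b]: 0.9678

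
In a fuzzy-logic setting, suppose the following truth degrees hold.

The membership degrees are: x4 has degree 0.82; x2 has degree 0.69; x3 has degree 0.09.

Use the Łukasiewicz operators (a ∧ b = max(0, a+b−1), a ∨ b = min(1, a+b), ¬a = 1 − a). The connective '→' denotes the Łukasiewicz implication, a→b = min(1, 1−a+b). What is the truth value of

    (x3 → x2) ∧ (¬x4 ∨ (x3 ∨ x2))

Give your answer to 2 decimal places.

0.96

x3 → x2  [Łukasiewicz: min(1, 1−a+b)] with a=0.09, b=0.69 → 1.00
¬x4 = 1 − 0.82 = 0.18
x3 ∨ x2 = min(1, a+b) on (0.09, 0.69) = 0.78
¬x4 ∨ (x3 ∨ x2) = min(1, a+b) on (0.18, 0.78) = 0.96
(x3 → x2) ∧ (¬x4 ∨ (x3 ∨ x2)) = max(0, a+b−1) on (1.00, 0.96) = 0.96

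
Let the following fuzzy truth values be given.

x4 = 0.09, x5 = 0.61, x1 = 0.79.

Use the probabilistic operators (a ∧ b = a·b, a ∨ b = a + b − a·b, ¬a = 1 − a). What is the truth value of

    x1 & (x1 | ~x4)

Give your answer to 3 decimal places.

~x4 = 1 − 0.0900 = 0.9100
x1 | ~x4 = a + b − a·b on (0.7900, 0.9100) = 0.9811
x1 & (x1 | ~x4) = a·b on (0.7900, 0.9811) = 0.7751

0.775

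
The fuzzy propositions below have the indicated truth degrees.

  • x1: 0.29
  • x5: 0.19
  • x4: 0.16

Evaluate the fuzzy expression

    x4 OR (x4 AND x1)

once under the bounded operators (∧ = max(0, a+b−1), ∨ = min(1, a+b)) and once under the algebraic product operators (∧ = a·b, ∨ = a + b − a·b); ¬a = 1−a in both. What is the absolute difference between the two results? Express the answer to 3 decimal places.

Under bounded:
  x4 AND x1 = max(0, a+b−1) on (0.16, 0.29) = 0.00
  x4 OR (x4 AND x1) = min(1, a+b) on (0.16, 0.00) = 0.16
  → value = 0.1600
Under algebraic product:
  x4 AND x1 = a·b on (0.1600, 0.2900) = 0.0464
  x4 OR (x4 AND x1) = a + b − a·b on (0.1600, 0.0464) = 0.1990
  → value = 0.1990
|0.1600 − 0.1990| = 0.039

0.039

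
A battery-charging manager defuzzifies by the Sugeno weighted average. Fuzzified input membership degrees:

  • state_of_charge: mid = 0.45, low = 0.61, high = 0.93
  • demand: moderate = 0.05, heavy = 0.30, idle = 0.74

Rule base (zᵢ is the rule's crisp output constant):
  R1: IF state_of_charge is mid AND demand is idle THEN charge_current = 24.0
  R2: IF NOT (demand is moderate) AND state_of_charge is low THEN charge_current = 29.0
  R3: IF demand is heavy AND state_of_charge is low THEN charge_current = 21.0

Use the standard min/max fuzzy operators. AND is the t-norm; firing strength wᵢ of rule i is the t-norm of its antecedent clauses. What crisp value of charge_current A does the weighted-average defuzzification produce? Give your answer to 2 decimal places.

25.58

R1 (z=24.0): mid=0.45, idle=0.74; AND[min(a, b)] → w = 0.45
R2 (z=29.0): ¬moderate=1−0.05=0.95, low=0.61; AND[min(a, b)] → w = 0.61
R3 (z=21.0): heavy=0.30, low=0.61; AND[min(a, b)] → w = 0.30
Weighted average = (0.45·24.0 + 0.61·29.0 + 0.30·21.0) / (0.45 + 0.61 + 0.30)
  = 34.7900 / 1.3600 = 25.58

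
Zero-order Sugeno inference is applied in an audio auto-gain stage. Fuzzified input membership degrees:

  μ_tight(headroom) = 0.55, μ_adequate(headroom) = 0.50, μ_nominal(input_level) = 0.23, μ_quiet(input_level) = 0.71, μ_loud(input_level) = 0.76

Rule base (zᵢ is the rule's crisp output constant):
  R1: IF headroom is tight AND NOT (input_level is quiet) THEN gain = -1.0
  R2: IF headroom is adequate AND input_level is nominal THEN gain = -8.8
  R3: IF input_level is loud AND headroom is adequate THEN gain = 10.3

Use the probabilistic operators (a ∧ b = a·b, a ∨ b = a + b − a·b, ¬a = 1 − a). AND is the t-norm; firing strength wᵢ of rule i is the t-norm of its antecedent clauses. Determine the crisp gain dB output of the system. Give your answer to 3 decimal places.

R1 (z=-1.0): tight=0.55, ¬quiet=1−0.71=0.29; AND[a·b] → w = 0.1595
R2 (z=-8.8): adequate=0.50, nominal=0.23; AND[a·b] → w = 0.1150
R3 (z=10.3): loud=0.76, adequate=0.50; AND[a·b] → w = 0.3800
Weighted average = (0.1595·-1.0 + 0.1150·-8.8 + 0.3800·10.3) / (0.1595 + 0.1150 + 0.3800)
  = 2.7425 / 0.6545 = 4.190

4.190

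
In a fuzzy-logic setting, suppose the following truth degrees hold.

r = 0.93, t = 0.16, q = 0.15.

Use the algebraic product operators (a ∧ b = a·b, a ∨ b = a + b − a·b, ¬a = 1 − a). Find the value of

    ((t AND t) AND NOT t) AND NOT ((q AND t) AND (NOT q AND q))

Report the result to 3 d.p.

t AND t = a·b on (0.1600, 0.1600) = 0.0256
NOT t = 1 − 0.1600 = 0.8400
(t AND t) AND NOT t = a·b on (0.0256, 0.8400) = 0.0215
q AND t = a·b on (0.1500, 0.1600) = 0.0240
NOT q = 1 − 0.1500 = 0.8500
NOT q AND q = a·b on (0.8500, 0.1500) = 0.1275
(q AND t) AND (NOT q AND q) = a·b on (0.0240, 0.1275) = 0.0031
NOT ((q AND t) AND (NOT q AND q)) = 1 − 0.0031 = 0.9969
((t AND t) AND NOT t) AND NOT ((q AND t) AND (NOT q AND q)) = a·b on (0.0215, 0.9969) = 0.0214

0.021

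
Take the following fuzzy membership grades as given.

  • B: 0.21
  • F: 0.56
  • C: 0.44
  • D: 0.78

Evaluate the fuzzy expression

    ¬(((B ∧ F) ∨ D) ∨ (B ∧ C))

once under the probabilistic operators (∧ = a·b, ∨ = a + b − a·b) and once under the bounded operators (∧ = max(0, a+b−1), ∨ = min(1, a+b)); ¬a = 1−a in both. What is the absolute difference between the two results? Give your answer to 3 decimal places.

Under probabilistic:
  B ∧ F = a·b on (0.2100, 0.5600) = 0.1176
  (B ∧ F) ∨ D = a + b − a·b on (0.1176, 0.7800) = 0.8059
  B ∧ C = a·b on (0.2100, 0.4400) = 0.0924
  ((B ∧ F) ∨ D) ∨ (B ∧ C) = a + b − a·b on (0.8059, 0.0924) = 0.8238
  ¬(((B ∧ F) ∨ D) ∨ (B ∧ C)) = 1 − 0.8238 = 0.1762
  → value = 0.1762
Under bounded:
  B ∧ F = max(0, a+b−1) on (0.21, 0.56) = 0.00
  (B ∧ F) ∨ D = min(1, a+b) on (0.00, 0.78) = 0.78
  B ∧ C = max(0, a+b−1) on (0.21, 0.44) = 0.00
  ((B ∧ F) ∨ D) ∨ (B ∧ C) = min(1, a+b) on (0.78, 0.00) = 0.78
  ¬(((B ∧ F) ∨ D) ∨ (B ∧ C)) = 1 − 0.78 = 0.22
  → value = 0.2200
|0.1762 − 0.2200| = 0.044

0.044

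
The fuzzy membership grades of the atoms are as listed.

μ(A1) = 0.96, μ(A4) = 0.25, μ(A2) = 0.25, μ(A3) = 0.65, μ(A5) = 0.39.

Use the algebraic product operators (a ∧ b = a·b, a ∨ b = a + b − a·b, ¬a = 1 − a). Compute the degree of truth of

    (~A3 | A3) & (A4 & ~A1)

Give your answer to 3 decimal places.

0.008

~A3 = 1 − 0.6500 = 0.3500
~A3 | A3 = a + b − a·b on (0.3500, 0.6500) = 0.7725
~A1 = 1 − 0.9600 = 0.0400
A4 & ~A1 = a·b on (0.2500, 0.0400) = 0.0100
(~A3 | A3) & (A4 & ~A1) = a·b on (0.7725, 0.0100) = 0.0077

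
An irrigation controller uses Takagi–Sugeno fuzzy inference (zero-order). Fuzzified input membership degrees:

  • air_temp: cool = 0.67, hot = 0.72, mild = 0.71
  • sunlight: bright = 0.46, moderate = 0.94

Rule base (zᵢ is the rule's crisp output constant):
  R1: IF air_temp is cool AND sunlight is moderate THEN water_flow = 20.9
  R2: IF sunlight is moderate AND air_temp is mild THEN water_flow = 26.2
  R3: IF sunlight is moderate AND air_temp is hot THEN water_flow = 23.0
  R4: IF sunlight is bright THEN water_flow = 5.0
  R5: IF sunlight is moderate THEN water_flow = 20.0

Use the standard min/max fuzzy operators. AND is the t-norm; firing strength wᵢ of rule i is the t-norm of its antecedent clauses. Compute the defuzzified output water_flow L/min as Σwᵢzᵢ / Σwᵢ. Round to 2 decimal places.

20.08

R1 (z=20.9): cool=0.67, moderate=0.94; AND[min(a, b)] → w = 0.67
R2 (z=26.2): moderate=0.94, mild=0.71; AND[min(a, b)] → w = 0.71
R3 (z=23.0): moderate=0.94, hot=0.72; AND[min(a, b)] → w = 0.72
R4 (z=5.0): bright=0.46 → w = 0.46
R5 (z=20.0): moderate=0.94 → w = 0.94
Weighted average = (0.67·20.9 + 0.71·26.2 + 0.72·23.0 + 0.46·5.0 + 0.94·20.0) / (0.67 + 0.71 + 0.72 + 0.46 + 0.94)
  = 70.2650 / 3.5000 = 20.08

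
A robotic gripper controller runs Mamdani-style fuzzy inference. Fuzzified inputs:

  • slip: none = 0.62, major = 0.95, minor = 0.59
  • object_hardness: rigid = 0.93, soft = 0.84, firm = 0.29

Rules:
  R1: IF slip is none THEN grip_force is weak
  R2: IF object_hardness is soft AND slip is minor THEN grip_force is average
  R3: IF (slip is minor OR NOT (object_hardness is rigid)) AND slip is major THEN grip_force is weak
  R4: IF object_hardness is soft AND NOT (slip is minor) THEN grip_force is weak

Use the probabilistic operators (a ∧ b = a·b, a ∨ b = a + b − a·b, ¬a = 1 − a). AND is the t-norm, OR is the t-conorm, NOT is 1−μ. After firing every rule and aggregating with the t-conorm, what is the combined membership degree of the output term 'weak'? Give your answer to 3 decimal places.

0.897

R1: none=0.62 → w = 0.6200
R2: soft=0.84, minor=0.59; AND[a·b] → w = 0.4956
R3: (minor=0.59 OR ¬rigid=1−0.93=0.07) = 0.6187; AND[a·b] with major=0.95 → w = 0.5878
R4: soft=0.84, ¬minor=1−0.59=0.41; AND[a·b] → w = 0.3444
Rules with consequent 'weak': {R1, R3, R4} → strengths 0.6200, 0.5878, 0.3444
Aggregate via t-conorm [a + b − a·b]: 0.8973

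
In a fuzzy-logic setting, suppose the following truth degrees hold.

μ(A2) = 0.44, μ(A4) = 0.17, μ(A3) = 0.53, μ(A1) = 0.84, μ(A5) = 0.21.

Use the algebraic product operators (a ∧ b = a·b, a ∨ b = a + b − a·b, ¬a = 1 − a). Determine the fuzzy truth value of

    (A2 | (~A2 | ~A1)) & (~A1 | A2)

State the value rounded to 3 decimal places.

0.420

~A2 = 1 − 0.4400 = 0.5600
~A1 = 1 − 0.8400 = 0.1600
~A2 | ~A1 = a + b − a·b on (0.5600, 0.1600) = 0.6304
A2 | (~A2 | ~A1) = a + b − a·b on (0.4400, 0.6304) = 0.7930
~A1 = 1 − 0.8400 = 0.1600
~A1 | A2 = a + b − a·b on (0.1600, 0.4400) = 0.5296
(A2 | (~A2 | ~A1)) & (~A1 | A2) = a·b on (0.7930, 0.5296) = 0.4200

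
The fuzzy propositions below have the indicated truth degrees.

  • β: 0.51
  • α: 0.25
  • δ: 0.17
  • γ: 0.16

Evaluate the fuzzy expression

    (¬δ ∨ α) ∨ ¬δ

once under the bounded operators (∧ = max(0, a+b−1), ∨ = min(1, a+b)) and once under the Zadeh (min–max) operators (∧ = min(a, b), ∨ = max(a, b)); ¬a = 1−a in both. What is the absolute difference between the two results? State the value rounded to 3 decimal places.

Under bounded:
  ¬δ = 1 − 0.17 = 0.83
  ¬δ ∨ α = min(1, a+b) on (0.83, 0.25) = 1.00
  ¬δ = 1 − 0.17 = 0.83
  (¬δ ∨ α) ∨ ¬δ = min(1, a+b) on (1.00, 0.83) = 1.00
  → value = 1.0000
Under Zadeh (min–max):
  ¬δ = 1 − 0.17 = 0.83
  ¬δ ∨ α = max(a, b) on (0.83, 0.25) = 0.83
  ¬δ = 1 − 0.17 = 0.83
  (¬δ ∨ α) ∨ ¬δ = max(a, b) on (0.83, 0.83) = 0.83
  → value = 0.8300
|1.0000 − 0.8300| = 0.170

0.170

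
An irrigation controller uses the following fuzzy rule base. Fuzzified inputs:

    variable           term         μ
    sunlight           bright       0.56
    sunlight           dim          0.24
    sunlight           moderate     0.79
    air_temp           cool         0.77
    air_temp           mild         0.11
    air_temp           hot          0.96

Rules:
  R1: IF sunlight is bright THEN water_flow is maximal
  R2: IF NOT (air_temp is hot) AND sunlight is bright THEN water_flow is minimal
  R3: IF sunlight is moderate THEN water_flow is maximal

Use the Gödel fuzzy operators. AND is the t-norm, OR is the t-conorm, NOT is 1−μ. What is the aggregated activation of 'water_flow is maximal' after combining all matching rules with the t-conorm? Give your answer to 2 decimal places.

0.79

R1: bright=0.56 → w = 0.56
R2: ¬hot=1−0.96=0.04, bright=0.56; AND[min(a, b)] → w = 0.04
R3: moderate=0.79 → w = 0.79
Rules with consequent 'maximal': {R1, R3} → strengths 0.56, 0.79
Aggregate via t-conorm [max(a, b)]: 0.79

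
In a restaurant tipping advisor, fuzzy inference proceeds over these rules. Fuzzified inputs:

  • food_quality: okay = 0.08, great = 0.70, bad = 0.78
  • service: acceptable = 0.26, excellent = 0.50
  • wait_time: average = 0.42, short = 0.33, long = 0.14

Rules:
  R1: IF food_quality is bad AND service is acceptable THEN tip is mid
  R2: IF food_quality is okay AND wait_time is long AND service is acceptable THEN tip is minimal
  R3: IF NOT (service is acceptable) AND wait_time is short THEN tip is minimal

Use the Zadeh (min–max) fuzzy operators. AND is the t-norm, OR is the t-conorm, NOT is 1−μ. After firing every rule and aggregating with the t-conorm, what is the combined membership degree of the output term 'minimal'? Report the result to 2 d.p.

0.33

R1: bad=0.78, acceptable=0.26; AND[min(a, b)] → w = 0.26
R2: okay=0.08, long=0.14, acceptable=0.26; AND[min(a, b)] → w = 0.08
R3: ¬acceptable=1−0.26=0.74, short=0.33; AND[min(a, b)] → w = 0.33
Rules with consequent 'minimal': {R2, R3} → strengths 0.08, 0.33
Aggregate via t-conorm [max(a, b)]: 0.33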